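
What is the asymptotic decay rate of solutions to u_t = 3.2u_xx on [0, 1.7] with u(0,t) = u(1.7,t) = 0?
Eigenvalues: λₙ = 3.2n²π²/1.7².
First three modes:
  n=1: λ₁ = 3.2π²/1.7² ≈ 10.928
  n=2: λ₂ = 12.8π²/1.7² ≈ 43.713 (4× faster decay)
  n=3: λ₃ = 28.8π²/1.7² ≈ 98.355 (9× faster decay)
As t → ∞, higher modes decay exponentially faster. The n=1 mode dominates: u ~ c₁ sin(πx/1.7) e^{-λ₁t}.
Decay rate: λ₁ = 3.2π²/1.7² ≈ 10.928.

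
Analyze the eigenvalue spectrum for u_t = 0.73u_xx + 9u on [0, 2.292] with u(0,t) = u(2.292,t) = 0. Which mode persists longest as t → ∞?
Eigenvalues: λₙ = 0.73n²π²/2.292² - 9.
First three modes:
  n=1: λ₁ = 0.73π²/2.292² - 9 ≈ -7.629
  n=2: λ₂ = 2.92π²/2.292² - 9 ≈ -3.514
  n=3: λ₃ = 6.57π²/2.292² - 9 ≈ 3.343
Since 0.73π²/2.292² ≈ 1.371 < 9, λ₁ < 0.
The n=1 mode grows fastest (−λₙ is largest for n=1) → dominates.
Asymptotic: u ~ c₁ sin(πx/2.292) e^{7.629t} (exponential growth at rate −λ₁ ≈ 7.629).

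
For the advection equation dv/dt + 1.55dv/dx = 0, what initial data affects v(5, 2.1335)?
A single point: x = 1.693075. The characteristic through (5, 2.1335) is x - 1.55t = const, so x = 5 - 1.55·2.1335 = 1.693075.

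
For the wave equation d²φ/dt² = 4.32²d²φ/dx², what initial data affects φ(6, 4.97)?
Domain of dependence: [-15.4704, 27.4704]. Signals travel at speed 4.32, so data within |x - 6| ≤ 4.32·4.97 = 21.4704 can reach the point.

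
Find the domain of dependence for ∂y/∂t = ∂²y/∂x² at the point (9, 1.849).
The entire real line. The heat equation has infinite propagation speed: any initial disturbance instantly affects all points (though exponentially small far away).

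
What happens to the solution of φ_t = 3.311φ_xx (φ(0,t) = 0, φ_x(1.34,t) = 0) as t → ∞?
φ → 0. Heat escapes through the Dirichlet boundary.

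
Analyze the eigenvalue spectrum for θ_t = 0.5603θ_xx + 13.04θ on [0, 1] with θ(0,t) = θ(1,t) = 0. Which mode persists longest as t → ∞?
Eigenvalues: λₙ = 0.5603n²π²/1² - 13.04.
First three modes:
  n=1: λ₁ = 0.5603π² - 13.04 ≈ -7.51
  n=2: λ₂ = 2.2412π² - 13.04 ≈ 9.08
  n=3: λ₃ = 5.0427π² - 13.04 ≈ 36.729
Since 0.5603π² ≈ 5.53 < 13.04, λ₁ < 0.
The n=1 mode grows fastest (−λₙ is largest for n=1) → dominates.
Asymptotic: θ ~ c₁ sin(πx/1) e^{7.51t} (exponential growth at rate −λ₁ ≈ 7.51).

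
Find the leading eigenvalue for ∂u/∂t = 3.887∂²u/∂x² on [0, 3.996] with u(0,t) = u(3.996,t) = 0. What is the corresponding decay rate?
Eigenvalues: λₙ = 3.887n²π²/3.996².
First three modes:
  n=1: λ₁ = 3.887π²/3.996² ≈ 2.402
  n=2: λ₂ = 15.548π²/3.996² ≈ 9.61 (4× faster decay)
  n=3: λ₃ = 34.983π²/3.996² ≈ 21.622 (9× faster decay)
As t → ∞, higher modes decay exponentially faster. The n=1 mode dominates: u ~ c₁ sin(πx/3.996) e^{-λ₁t}.
Decay rate: λ₁ = 3.887π²/3.996² ≈ 2.402.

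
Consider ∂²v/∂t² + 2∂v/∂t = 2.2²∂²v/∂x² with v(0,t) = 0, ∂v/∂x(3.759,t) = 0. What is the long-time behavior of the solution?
As t → ∞, v → 0. Damping (γ=2) dissipates energy; oscillations decay exponentially.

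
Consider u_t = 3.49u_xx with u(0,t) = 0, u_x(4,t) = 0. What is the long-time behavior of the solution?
As t → ∞, u → 0. Heat escapes through the Dirichlet boundary.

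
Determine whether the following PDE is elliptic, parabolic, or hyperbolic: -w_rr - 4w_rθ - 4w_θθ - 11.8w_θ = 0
Coefficients: A = -1, B = -4, C = -4. B² - 4AC = 0, which is zero, so the equation is parabolic.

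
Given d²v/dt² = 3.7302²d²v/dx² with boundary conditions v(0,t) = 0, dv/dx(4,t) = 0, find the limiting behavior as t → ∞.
v oscillates (no decay). Energy is conserved; the solution oscillates indefinitely as standing waves.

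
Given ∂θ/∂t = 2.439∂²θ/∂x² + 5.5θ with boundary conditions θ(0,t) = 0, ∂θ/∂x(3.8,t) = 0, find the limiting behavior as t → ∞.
θ grows unboundedly. Reaction dominates diffusion (r=5.5 > κπ²/(4L²)≈0.42); solution grows exponentially.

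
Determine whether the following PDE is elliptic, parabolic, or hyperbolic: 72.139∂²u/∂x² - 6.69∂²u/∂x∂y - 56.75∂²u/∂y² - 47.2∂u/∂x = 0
Coefficients: A = 72.139, B = -6.69, C = -56.75. B² - 4AC = 16420.3091, which is positive, so the equation is hyperbolic.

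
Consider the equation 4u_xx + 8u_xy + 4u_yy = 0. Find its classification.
Parabolic. (A = 4, B = 8, C = 4 gives B² - 4AC = 0.)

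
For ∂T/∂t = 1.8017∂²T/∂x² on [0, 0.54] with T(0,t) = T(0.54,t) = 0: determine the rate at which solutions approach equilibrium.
Eigenvalues: λₙ = 1.8017n²π²/0.54².
First three modes:
  n=1: λ₁ = 1.8017π²/0.54² ≈ 60.981
  n=2: λ₂ = 7.2068π²/0.54² ≈ 243.924 (4× faster decay)
  n=3: λ₃ = 16.2153π²/0.54² ≈ 548.829 (9× faster decay)
As t → ∞, higher modes decay exponentially faster. The n=1 mode dominates: T ~ c₁ sin(πx/0.54) e^{-λ₁t}.
Decay rate: λ₁ = 1.8017π²/0.54² ≈ 60.981.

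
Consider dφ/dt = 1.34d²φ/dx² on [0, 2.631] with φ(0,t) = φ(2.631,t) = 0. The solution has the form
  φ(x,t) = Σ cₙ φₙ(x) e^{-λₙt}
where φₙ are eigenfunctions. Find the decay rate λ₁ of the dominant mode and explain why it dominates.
Eigenvalues: λₙ = 1.34n²π²/2.631².
First three modes:
  n=1: λ₁ = 1.34π²/2.631² ≈ 1.911
  n=2: λ₂ = 5.36π²/2.631² ≈ 7.642 (4× faster decay)
  n=3: λ₃ = 12.06π²/2.631² ≈ 17.195 (9× faster decay)
As t → ∞, higher modes decay exponentially faster. The n=1 mode dominates: φ ~ c₁ sin(πx/2.631) e^{-λ₁t}.
Decay rate: λ₁ = 1.34π²/2.631² ≈ 1.911.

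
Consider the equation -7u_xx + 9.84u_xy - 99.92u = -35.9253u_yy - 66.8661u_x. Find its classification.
Rewriting in standard form: -7u_xx + 9.84u_xy + 35.9253u_yy + 66.8661u_x - 99.92u = 0. Hyperbolic. (A = -7, B = 9.84, C = 35.9253 gives B² - 4AC = 1102.734.)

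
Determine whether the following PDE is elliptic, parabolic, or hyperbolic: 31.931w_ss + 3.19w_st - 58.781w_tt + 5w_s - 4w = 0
Coefficients: A = 31.931, B = 3.19, C = -58.781. B² - 4AC = 7517.920544, which is positive, so the equation is hyperbolic.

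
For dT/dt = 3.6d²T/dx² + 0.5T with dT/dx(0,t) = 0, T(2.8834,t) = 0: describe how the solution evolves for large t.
T → 0. Diffusion dominates reaction (r=0.5 < κπ²/(4L²)≈1.07); solution decays.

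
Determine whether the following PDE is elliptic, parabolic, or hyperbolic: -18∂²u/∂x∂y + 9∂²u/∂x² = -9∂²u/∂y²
Rewriting in standard form: 9∂²u/∂x² - 18∂²u/∂x∂y + 9∂²u/∂y² = 0. Coefficients: A = 9, B = -18, C = 9. B² - 4AC = 0, which is zero, so the equation is parabolic.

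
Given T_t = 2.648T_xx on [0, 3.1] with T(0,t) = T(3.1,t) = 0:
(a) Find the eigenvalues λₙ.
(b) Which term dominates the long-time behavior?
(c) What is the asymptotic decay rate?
Eigenvalues: λₙ = 2.648n²π²/3.1².
First three modes:
  n=1: λ₁ = 2.648π²/3.1² ≈ 2.72
  n=2: λ₂ = 10.592π²/3.1² ≈ 10.878 (4× faster decay)
  n=3: λ₃ = 23.832π²/3.1² ≈ 24.476 (9× faster decay)
As t → ∞, higher modes decay exponentially faster. The n=1 mode dominates: T ~ c₁ sin(πx/3.1) e^{-λ₁t}.
Decay rate: λ₁ = 2.648π²/3.1² ≈ 2.72.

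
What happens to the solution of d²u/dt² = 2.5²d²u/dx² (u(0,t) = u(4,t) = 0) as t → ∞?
u oscillates (no decay). Energy is conserved; the solution oscillates indefinitely as standing waves.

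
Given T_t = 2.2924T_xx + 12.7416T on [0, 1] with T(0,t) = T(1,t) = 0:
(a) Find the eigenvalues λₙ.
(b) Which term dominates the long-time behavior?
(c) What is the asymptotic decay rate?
Eigenvalues: λₙ = 2.2924n²π²/1² - 12.7416.
First three modes:
  n=1: λ₁ = 2.2924π² - 12.7416 ≈ 9.883
  n=2: λ₂ = 9.1696π² - 12.7416 ≈ 77.759
  n=3: λ₃ = 20.6316π² - 12.7416 ≈ 190.884
Since 2.2924π² ≈ 22.625 > 12.7416, all λₙ > 0.
The n=1 mode decays slowest → dominates as t → ∞.
Asymptotic: T ~ c₁ sin(πx/1) e^{-λ₁t} with decay rate λ₁ ≈ 9.883.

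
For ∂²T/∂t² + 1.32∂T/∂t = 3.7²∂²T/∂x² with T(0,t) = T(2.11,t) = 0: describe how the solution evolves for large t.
T → 0. Damping (γ=1.32) dissipates energy; oscillations decay exponentially.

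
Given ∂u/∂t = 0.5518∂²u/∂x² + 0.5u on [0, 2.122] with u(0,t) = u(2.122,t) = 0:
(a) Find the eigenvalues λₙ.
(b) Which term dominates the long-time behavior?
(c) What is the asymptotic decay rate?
Eigenvalues: λₙ = 0.5518n²π²/2.122² - 0.5.
First three modes:
  n=1: λ₁ = 0.5518π²/2.122² - 0.5 ≈ 0.709
  n=2: λ₂ = 2.2072π²/2.122² - 0.5 ≈ 4.338
  n=3: λ₃ = 4.9662π²/2.122² - 0.5 ≈ 10.385
Since 0.5518π²/2.122² ≈ 1.209 > 0.5, all λₙ > 0.
The n=1 mode decays slowest → dominates as t → ∞.
Asymptotic: u ~ c₁ sin(πx/2.122) e^{-λ₁t} with decay rate λ₁ ≈ 0.709.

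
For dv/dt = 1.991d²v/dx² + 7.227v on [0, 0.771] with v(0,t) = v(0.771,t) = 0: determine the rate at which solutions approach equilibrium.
Eigenvalues: λₙ = 1.991n²π²/0.771² - 7.227.
First three modes:
  n=1: λ₁ = 1.991π²/0.771² - 7.227 ≈ 25.83
  n=2: λ₂ = 7.964π²/0.771² - 7.227 ≈ 125.001
  n=3: λ₃ = 17.919π²/0.771² - 7.227 ≈ 290.285
Since 1.991π²/0.771² ≈ 33.057 > 7.227, all λₙ > 0.
The n=1 mode decays slowest → dominates as t → ∞.
Asymptotic: v ~ c₁ sin(πx/0.771) e^{-λ₁t} with decay rate λ₁ ≈ 25.83.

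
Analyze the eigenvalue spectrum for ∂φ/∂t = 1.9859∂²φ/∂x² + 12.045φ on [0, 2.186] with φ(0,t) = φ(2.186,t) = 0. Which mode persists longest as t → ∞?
Eigenvalues: λₙ = 1.9859n²π²/2.186² - 12.045.
First three modes:
  n=1: λ₁ = 1.9859π²/2.186² - 12.045 ≈ -7.943
  n=2: λ₂ = 7.9436π²/2.186² - 12.045 ≈ 4.362
  n=3: λ₃ = 17.8731π²/2.186² - 12.045 ≈ 24.87
Since 1.9859π²/2.186² ≈ 4.102 < 12.045, λ₁ < 0.
The n=1 mode grows fastest (−λₙ is largest for n=1) → dominates.
Asymptotic: φ ~ c₁ sin(πx/2.186) e^{7.943t} (exponential growth at rate −λ₁ ≈ 7.943).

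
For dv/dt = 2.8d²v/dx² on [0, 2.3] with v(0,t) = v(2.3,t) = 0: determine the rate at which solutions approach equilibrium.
Eigenvalues: λₙ = 2.8n²π²/2.3².
First three modes:
  n=1: λ₁ = 2.8π²/2.3² ≈ 5.224
  n=2: λ₂ = 11.2π²/2.3² ≈ 20.896 (4× faster decay)
  n=3: λ₃ = 25.2π²/2.3² ≈ 47.016 (9× faster decay)
As t → ∞, higher modes decay exponentially faster. The n=1 mode dominates: v ~ c₁ sin(πx/2.3) e^{-λ₁t}.
Decay rate: λ₁ = 2.8π²/2.3² ≈ 5.224.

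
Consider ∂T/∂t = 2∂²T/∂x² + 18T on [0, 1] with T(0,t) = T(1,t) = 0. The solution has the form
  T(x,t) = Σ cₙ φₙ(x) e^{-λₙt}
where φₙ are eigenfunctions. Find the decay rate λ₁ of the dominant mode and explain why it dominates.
Eigenvalues: λₙ = 2n²π²/1² - 18.
First three modes:
  n=1: λ₁ = 2π² - 18 ≈ 1.739
  n=2: λ₂ = 8π² - 18 ≈ 60.957
  n=3: λ₃ = 18π² - 18 ≈ 159.653
Since 2π² ≈ 19.739 > 18, all λₙ > 0.
The n=1 mode decays slowest → dominates as t → ∞.
Asymptotic: T ~ c₁ sin(πx/1) e^{-λ₁t} with decay rate λ₁ ≈ 1.739.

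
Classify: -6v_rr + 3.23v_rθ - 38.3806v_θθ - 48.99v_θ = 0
Elliptic (discriminant = -910.7015).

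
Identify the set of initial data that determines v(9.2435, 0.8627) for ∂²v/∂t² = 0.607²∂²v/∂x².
Domain of dependence: [8.7198411, 9.7671589]. Signals travel at speed 0.607, so data within |x - 9.2435| ≤ 0.607·0.8627 = 0.5236589 can reach the point.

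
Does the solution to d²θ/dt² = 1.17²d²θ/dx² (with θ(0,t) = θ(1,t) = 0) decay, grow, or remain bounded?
θ oscillates (no decay). Energy is conserved; the solution oscillates indefinitely as standing waves.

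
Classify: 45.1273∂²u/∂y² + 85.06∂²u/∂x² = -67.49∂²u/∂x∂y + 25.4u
Rewriting in standard form: 85.06∂²u/∂x² + 67.49∂²u/∂x∂y + 45.1273∂²u/∂y² - 25.4u = 0. Elliptic (discriminant = -10799.212452).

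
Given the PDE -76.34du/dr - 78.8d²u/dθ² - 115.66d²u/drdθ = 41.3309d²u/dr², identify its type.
Rewriting in standard form: -41.3309d²u/dr² - 115.66d²u/drdθ - 78.8d²u/dθ² - 76.34du/dr = 0. The second-order coefficients are A = -41.3309, B = -115.66, C = -78.8. Since B² - 4AC = 349.73592 > 0, this is a hyperbolic PDE.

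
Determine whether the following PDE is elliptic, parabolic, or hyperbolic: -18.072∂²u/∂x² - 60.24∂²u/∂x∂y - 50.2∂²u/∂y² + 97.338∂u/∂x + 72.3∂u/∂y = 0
Coefficients: A = -18.072, B = -60.24, C = -50.2. B² - 4AC = 0, which is zero, so the equation is parabolic.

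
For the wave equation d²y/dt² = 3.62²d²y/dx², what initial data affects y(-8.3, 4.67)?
Domain of dependence: [-25.2054, 8.6054]. Signals travel at speed 3.62, so data within |x - -8.3| ≤ 3.62·4.67 = 16.9054 can reach the point.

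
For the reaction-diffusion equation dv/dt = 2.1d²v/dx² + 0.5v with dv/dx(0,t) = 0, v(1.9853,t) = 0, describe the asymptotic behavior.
v → 0. Diffusion dominates reaction (r=0.5 < κπ²/(4L²)≈1.31); solution decays.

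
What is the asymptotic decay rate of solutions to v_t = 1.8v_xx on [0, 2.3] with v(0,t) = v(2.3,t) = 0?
Eigenvalues: λₙ = 1.8n²π²/2.3².
First three modes:
  n=1: λ₁ = 1.8π²/2.3² ≈ 3.358
  n=2: λ₂ = 7.2π²/2.3² ≈ 13.433 (4× faster decay)
  n=3: λ₃ = 16.2π²/2.3² ≈ 30.224 (9× faster decay)
As t → ∞, higher modes decay exponentially faster. The n=1 mode dominates: v ~ c₁ sin(πx/2.3) e^{-λ₁t}.
Decay rate: λ₁ = 1.8π²/2.3² ≈ 3.358.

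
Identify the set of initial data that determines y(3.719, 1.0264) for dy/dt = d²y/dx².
The entire real line. The heat equation has infinite propagation speed: any initial disturbance instantly affects all points (though exponentially small far away).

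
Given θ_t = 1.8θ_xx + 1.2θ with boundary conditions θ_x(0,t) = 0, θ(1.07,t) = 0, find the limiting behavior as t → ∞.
θ → 0. Diffusion dominates reaction (r=1.2 < κπ²/(4L²)≈3.88); solution decays.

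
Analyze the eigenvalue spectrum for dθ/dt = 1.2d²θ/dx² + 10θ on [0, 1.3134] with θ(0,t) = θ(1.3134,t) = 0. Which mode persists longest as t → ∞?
Eigenvalues: λₙ = 1.2n²π²/1.3134² - 10.
First three modes:
  n=1: λ₁ = 1.2π²/1.3134² - 10 ≈ -3.134
  n=2: λ₂ = 4.8π²/1.3134² - 10 ≈ 17.463
  n=3: λ₃ = 10.8π²/1.3134² - 10 ≈ 51.792
Since 1.2π²/1.3134² ≈ 6.866 < 10, λ₁ < 0.
The n=1 mode grows fastest (−λₙ is largest for n=1) → dominates.
Asymptotic: θ ~ c₁ sin(πx/1.3134) e^{3.134t} (exponential growth at rate −λ₁ ≈ 3.134).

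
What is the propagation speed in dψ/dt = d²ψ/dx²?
Infinite. The heat equation is parabolic, not hyperbolic, so disturbances propagate instantly.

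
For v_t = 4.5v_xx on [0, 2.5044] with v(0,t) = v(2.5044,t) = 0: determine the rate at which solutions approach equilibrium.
Eigenvalues: λₙ = 4.5n²π²/2.5044².
First three modes:
  n=1: λ₁ = 4.5π²/2.5044² ≈ 7.081
  n=2: λ₂ = 18π²/2.5044² ≈ 28.325 (4× faster decay)
  n=3: λ₃ = 40.5π²/2.5044² ≈ 63.731 (9× faster decay)
As t → ∞, higher modes decay exponentially faster. The n=1 mode dominates: v ~ c₁ sin(πx/2.5044) e^{-λ₁t}.
Decay rate: λ₁ = 4.5π²/2.5044² ≈ 7.081.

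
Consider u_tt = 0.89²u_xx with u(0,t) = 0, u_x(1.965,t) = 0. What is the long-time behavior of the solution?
As t → ∞, u oscillates (no decay). Energy is conserved; the solution oscillates indefinitely as standing waves.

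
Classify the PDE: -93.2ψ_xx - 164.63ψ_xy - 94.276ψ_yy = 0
A = -93.2, B = -164.63, C = -94.276. Discriminant B² - 4AC = -8043.0559. Since -8043.0559 < 0, elliptic.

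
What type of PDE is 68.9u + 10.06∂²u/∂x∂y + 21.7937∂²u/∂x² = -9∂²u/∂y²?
Rewriting in standard form: 21.7937∂²u/∂x² + 10.06∂²u/∂x∂y + 9∂²u/∂y² + 68.9u = 0. With A = 21.7937, B = 10.06, C = 9, the discriminant is -683.3696. This is an elliptic PDE.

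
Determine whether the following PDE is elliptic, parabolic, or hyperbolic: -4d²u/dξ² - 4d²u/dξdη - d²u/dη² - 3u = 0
Coefficients: A = -4, B = -4, C = -1. B² - 4AC = 0, which is zero, so the equation is parabolic.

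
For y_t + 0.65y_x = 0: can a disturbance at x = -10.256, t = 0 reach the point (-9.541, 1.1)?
Yes. The characteristic through (-9.541, 1.1) passes through x = -10.256.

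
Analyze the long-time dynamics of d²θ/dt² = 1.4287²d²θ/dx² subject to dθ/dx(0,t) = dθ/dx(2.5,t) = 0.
Long-time behavior: θ oscillates about a mean that drifts linearly in t (generically unbounded; no decay). There is no damping, so the nonconstant modes persist as standing waves (energy conserved, no decay). But with Neumann conditions at both ends the constant mode has eigenvalue 0: the spatial mean M(t) of θ satisfies M'' = 0, so M(t) = M(0) + M'(0)·t. Unless the initial velocity has zero mean (∫θ_t(x,0)dx = 0), the solution grows linearly in t (unbounded, though not exponentially); if it does have zero mean, the solution stays bounded and simply oscillates.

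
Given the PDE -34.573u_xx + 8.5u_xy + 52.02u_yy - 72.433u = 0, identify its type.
The second-order coefficients are A = -34.573, B = 8.5, C = 52.02. Since B² - 4AC = 7266.19984 > 0, this is a hyperbolic PDE.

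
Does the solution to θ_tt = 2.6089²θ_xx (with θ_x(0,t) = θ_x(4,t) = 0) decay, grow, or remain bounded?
θ oscillates about a mean that drifts linearly in t (generically unbounded; no decay). There is no damping, so the nonconstant modes persist as standing waves (energy conserved, no decay). But with Neumann conditions at both ends the constant mode has eigenvalue 0: the spatial mean M(t) of θ satisfies M'' = 0, so M(t) = M(0) + M'(0)·t. Unless the initial velocity has zero mean (∫θ_t(x,0)dx = 0), the solution grows linearly in t (unbounded, though not exponentially); if it does have zero mean, the solution stays bounded and simply oscillates.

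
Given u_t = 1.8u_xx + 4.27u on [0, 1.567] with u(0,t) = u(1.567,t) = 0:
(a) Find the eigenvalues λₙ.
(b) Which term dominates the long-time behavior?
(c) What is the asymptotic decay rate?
Eigenvalues: λₙ = 1.8n²π²/1.567² - 4.27.
First three modes:
  n=1: λ₁ = 1.8π²/1.567² - 4.27 ≈ 2.965
  n=2: λ₂ = 7.2π²/1.567² - 4.27 ≈ 24.67
  n=3: λ₃ = 16.2π²/1.567² - 4.27 ≈ 60.844
Since 1.8π²/1.567² ≈ 7.235 > 4.27, all λₙ > 0.
The n=1 mode decays slowest → dominates as t → ∞.
Asymptotic: u ~ c₁ sin(πx/1.567) e^{-λ₁t} with decay rate λ₁ ≈ 2.965.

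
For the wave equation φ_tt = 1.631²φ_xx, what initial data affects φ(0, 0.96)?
Domain of dependence: [-1.56576, 1.56576]. Signals travel at speed 1.631, so data within |x - 0| ≤ 1.631·0.96 = 1.56576 can reach the point.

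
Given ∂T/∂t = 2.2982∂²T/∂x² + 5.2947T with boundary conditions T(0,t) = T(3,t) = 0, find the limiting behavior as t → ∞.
T grows unboundedly. Reaction dominates diffusion (r=5.2947 > κπ²/L²≈2.52); solution grows exponentially.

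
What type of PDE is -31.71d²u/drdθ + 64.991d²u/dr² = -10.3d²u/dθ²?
Rewriting in standard form: 64.991d²u/dr² - 31.71d²u/drdθ + 10.3d²u/dθ² = 0. With A = 64.991, B = -31.71, C = 10.3, the discriminant is -1672.1051. This is an elliptic PDE.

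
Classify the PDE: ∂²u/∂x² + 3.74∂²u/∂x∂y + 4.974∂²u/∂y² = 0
A = 1, B = 3.74, C = 4.974. Discriminant B² - 4AC = -5.9084. Since -5.9084 < 0, elliptic.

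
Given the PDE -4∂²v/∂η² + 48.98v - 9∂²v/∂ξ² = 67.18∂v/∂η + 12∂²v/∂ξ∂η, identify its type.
Rewriting in standard form: -9∂²v/∂ξ² - 12∂²v/∂ξ∂η - 4∂²v/∂η² - 67.18∂v/∂η + 48.98v = 0. The second-order coefficients are A = -9, B = -12, C = -4. Since B² - 4AC = 0 = 0, this is a parabolic PDE.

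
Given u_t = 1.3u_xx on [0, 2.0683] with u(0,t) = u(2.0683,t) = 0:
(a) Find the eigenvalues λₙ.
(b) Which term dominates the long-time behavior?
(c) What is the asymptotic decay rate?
Eigenvalues: λₙ = 1.3n²π²/2.0683².
First three modes:
  n=1: λ₁ = 1.3π²/2.0683² ≈ 2.999
  n=2: λ₂ = 5.2π²/2.0683² ≈ 11.997 (4× faster decay)
  n=3: λ₃ = 11.7π²/2.0683² ≈ 26.993 (9× faster decay)
As t → ∞, higher modes decay exponentially faster. The n=1 mode dominates: u ~ c₁ sin(πx/2.0683) e^{-λ₁t}.
Decay rate: λ₁ = 1.3π²/2.0683² ≈ 2.999.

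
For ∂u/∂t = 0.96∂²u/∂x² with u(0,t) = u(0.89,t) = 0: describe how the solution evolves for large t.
u → 0. Heat diffuses out through both boundaries.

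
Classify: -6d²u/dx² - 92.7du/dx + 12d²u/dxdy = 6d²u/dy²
Rewriting in standard form: -6d²u/dx² + 12d²u/dxdy - 6d²u/dy² - 92.7du/dx = 0. Parabolic (discriminant = 0).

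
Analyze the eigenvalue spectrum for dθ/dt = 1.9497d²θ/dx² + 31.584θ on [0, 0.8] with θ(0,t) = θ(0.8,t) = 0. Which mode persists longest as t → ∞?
Eigenvalues: λₙ = 1.9497n²π²/0.8² - 31.584.
First three modes:
  n=1: λ₁ = 1.9497π²/0.8² - 31.584 ≈ -1.517
  n=2: λ₂ = 7.7988π²/0.8² - 31.584 ≈ 88.683
  n=3: λ₃ = 17.5473π²/0.8² - 31.584 ≈ 239.017
Since 1.9497π²/0.8² ≈ 30.067 < 31.584, λ₁ < 0.
The n=1 mode grows fastest (−λₙ is largest for n=1) → dominates.
Asymptotic: θ ~ c₁ sin(πx/0.8) e^{1.517t} (exponential growth at rate −λ₁ ≈ 1.517).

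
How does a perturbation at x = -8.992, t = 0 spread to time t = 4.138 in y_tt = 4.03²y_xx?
Domain of influence: [-25.66814, 7.68414]. Data at x = -8.992 spreads outward at speed 4.03.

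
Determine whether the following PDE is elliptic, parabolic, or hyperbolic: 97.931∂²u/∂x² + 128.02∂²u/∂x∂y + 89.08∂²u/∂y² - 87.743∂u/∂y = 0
Coefficients: A = 97.931, B = 128.02, C = 89.08. B² - 4AC = -18505.65352, which is negative, so the equation is elliptic.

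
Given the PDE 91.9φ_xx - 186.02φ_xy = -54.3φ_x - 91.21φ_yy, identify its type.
Rewriting in standard form: 91.9φ_xx - 186.02φ_xy + 91.21φ_yy + 54.3φ_x = 0. The second-order coefficients are A = 91.9, B = -186.02, C = 91.21. Since B² - 4AC = 1074.6444 > 0, this is a hyperbolic PDE.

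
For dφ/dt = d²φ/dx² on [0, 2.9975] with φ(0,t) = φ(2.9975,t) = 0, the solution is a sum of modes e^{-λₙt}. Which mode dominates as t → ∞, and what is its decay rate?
Eigenvalues: λₙ = n²π²/2.9975².
First three modes:
  n=1: λ₁ = π²/2.9975² ≈ 1.098
  n=2: λ₂ = 4π²/2.9975² ≈ 4.394 (4× faster decay)
  n=3: λ₃ = 9π²/2.9975² ≈ 9.886 (9× faster decay)
As t → ∞, higher modes decay exponentially faster. The n=1 mode dominates: φ ~ c₁ sin(πx/2.9975) e^{-λ₁t}.
Decay rate: λ₁ = π²/2.9975² ≈ 1.098.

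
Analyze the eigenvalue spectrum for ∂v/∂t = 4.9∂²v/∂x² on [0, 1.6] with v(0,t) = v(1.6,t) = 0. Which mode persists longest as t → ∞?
Eigenvalues: λₙ = 4.9n²π²/1.6².
First three modes:
  n=1: λ₁ = 4.9π²/1.6² ≈ 18.891
  n=2: λ₂ = 19.6π²/1.6² ≈ 75.564 (4× faster decay)
  n=3: λ₃ = 44.1π²/1.6² ≈ 170.019 (9× faster decay)
As t → ∞, higher modes decay exponentially faster. The n=1 mode dominates: v ~ c₁ sin(πx/1.6) e^{-λ₁t}.
Decay rate: λ₁ = 4.9π²/1.6² ≈ 18.891.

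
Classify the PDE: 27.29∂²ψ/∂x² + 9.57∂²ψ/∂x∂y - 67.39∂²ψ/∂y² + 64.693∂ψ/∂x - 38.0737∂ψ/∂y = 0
A = 27.29, B = 9.57, C = -67.39. Discriminant B² - 4AC = 7447.8773. Since 7447.8773 > 0, hyperbolic.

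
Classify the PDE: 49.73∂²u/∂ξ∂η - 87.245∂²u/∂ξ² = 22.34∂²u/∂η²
Rewriting in standard form: -87.245∂²u/∂ξ² + 49.73∂²u/∂ξ∂η - 22.34∂²u/∂η² = 0. A = -87.245, B = 49.73, C = -22.34. Discriminant B² - 4AC = -5323.1403. Since -5323.1403 < 0, elliptic.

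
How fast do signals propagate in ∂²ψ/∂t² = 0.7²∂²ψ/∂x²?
Speed = 0.7. Information travels along characteristics x = x₀ ± 0.7t.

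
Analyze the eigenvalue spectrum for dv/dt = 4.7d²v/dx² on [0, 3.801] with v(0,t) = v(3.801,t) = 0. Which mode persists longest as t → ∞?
Eigenvalues: λₙ = 4.7n²π²/3.801².
First three modes:
  n=1: λ₁ = 4.7π²/3.801² ≈ 3.211
  n=2: λ₂ = 18.8π²/3.801² ≈ 12.843 (4× faster decay)
  n=3: λ₃ = 42.3π²/3.801² ≈ 28.896 (9× faster decay)
As t → ∞, higher modes decay exponentially faster. The n=1 mode dominates: v ~ c₁ sin(πx/3.801) e^{-λ₁t}.
Decay rate: λ₁ = 4.7π²/3.801² ≈ 3.211.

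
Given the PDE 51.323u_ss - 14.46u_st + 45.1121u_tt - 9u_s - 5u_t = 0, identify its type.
The second-order coefficients are A = 51.323, B = -14.46, C = 45.1121. Since B² - 4AC = -9052.0616332 < 0, this is an elliptic PDE.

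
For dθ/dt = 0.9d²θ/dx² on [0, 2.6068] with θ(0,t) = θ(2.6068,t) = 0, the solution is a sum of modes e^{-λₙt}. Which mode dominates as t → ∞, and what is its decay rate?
Eigenvalues: λₙ = 0.9n²π²/2.6068².
First three modes:
  n=1: λ₁ = 0.9π²/2.6068² ≈ 1.307
  n=2: λ₂ = 3.6π²/2.6068² ≈ 5.229 (4× faster decay)
  n=3: λ₃ = 8.1π²/2.6068² ≈ 11.764 (9× faster decay)
As t → ∞, higher modes decay exponentially faster. The n=1 mode dominates: θ ~ c₁ sin(πx/2.6068) e^{-λ₁t}.
Decay rate: λ₁ = 0.9π²/2.6068² ≈ 1.307.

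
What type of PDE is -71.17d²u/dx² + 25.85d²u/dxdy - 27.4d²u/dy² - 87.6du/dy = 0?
With A = -71.17, B = 25.85, C = -27.4, the discriminant is -7132.0095. This is an elliptic PDE.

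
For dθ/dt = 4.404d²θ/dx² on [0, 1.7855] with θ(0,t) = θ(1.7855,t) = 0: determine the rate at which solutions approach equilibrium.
Eigenvalues: λₙ = 4.404n²π²/1.7855².
First three modes:
  n=1: λ₁ = 4.404π²/1.7855² ≈ 13.634
  n=2: λ₂ = 17.616π²/1.7855² ≈ 54.537 (4× faster decay)
  n=3: λ₃ = 39.636π²/1.7855² ≈ 122.707 (9× faster decay)
As t → ∞, higher modes decay exponentially faster. The n=1 mode dominates: θ ~ c₁ sin(πx/1.7855) e^{-λ₁t}.
Decay rate: λ₁ = 4.404π²/1.7855² ≈ 13.634.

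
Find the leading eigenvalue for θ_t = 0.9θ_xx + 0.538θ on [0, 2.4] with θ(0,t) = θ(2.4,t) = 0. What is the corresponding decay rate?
Eigenvalues: λₙ = 0.9n²π²/2.4² - 0.538.
First three modes:
  n=1: λ₁ = 0.9π²/2.4² - 0.538 ≈ 1.004
  n=2: λ₂ = 3.6π²/2.4² - 0.538 ≈ 5.631
  n=3: λ₃ = 8.1π²/2.4² - 0.538 ≈ 13.341
Since 0.9π²/2.4² ≈ 1.542 > 0.538, all λₙ > 0.
The n=1 mode decays slowest → dominates as t → ∞.
Asymptotic: θ ~ c₁ sin(πx/2.4) e^{-λ₁t} with decay rate λ₁ ≈ 1.004.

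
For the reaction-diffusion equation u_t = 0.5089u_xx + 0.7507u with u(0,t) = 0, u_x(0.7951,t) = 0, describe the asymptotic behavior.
u → 0. Diffusion dominates reaction (r=0.7507 < κπ²/(4L²)≈1.99); solution decays.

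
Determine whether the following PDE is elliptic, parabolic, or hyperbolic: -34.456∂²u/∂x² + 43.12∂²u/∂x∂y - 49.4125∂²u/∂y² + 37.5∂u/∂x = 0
Coefficients: A = -34.456, B = 43.12, C = -49.4125. B² - 4AC = -4950.894, which is negative, so the equation is elliptic.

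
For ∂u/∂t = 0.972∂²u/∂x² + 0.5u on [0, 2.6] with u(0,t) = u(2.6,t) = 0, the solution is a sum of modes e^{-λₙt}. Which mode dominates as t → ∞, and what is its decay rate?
Eigenvalues: λₙ = 0.972n²π²/2.6² - 0.5.
First three modes:
  n=1: λ₁ = 0.972π²/2.6² - 0.5 ≈ 0.919
  n=2: λ₂ = 3.888π²/2.6² - 0.5 ≈ 5.176
  n=3: λ₃ = 8.748π²/2.6² - 0.5 ≈ 12.272
Since 0.972π²/2.6² ≈ 1.419 > 0.5, all λₙ > 0.
The n=1 mode decays slowest → dominates as t → ∞.
Asymptotic: u ~ c₁ sin(πx/2.6) e^{-λ₁t} with decay rate λ₁ ≈ 0.919.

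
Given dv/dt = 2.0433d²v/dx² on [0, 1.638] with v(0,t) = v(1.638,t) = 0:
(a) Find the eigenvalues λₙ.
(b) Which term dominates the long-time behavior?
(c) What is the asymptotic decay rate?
Eigenvalues: λₙ = 2.0433n²π²/1.638².
First three modes:
  n=1: λ₁ = 2.0433π²/1.638² ≈ 7.516
  n=2: λ₂ = 8.1732π²/1.638² ≈ 30.065 (4× faster decay)
  n=3: λ₃ = 18.3897π²/1.638² ≈ 67.647 (9× faster decay)
As t → ∞, higher modes decay exponentially faster. The n=1 mode dominates: v ~ c₁ sin(πx/1.638) e^{-λ₁t}.
Decay rate: λ₁ = 2.0433π²/1.638² ≈ 7.516.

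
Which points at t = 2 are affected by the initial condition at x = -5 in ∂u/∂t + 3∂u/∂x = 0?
At x = 1. The characteristic carries data from (-5, 0) to (1, 2).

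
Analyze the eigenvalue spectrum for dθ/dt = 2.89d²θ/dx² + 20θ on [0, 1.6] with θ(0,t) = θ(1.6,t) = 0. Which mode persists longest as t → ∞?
Eigenvalues: λₙ = 2.89n²π²/1.6² - 20.
First three modes:
  n=1: λ₁ = 2.89π²/1.6² - 20 ≈ -8.858
  n=2: λ₂ = 11.56π²/1.6² - 20 ≈ 24.567
  n=3: λ₃ = 26.01π²/1.6² - 20 ≈ 80.277
Since 2.89π²/1.6² ≈ 11.142 < 20, λ₁ < 0.
The n=1 mode grows fastest (−λₙ is largest for n=1) → dominates.
Asymptotic: θ ~ c₁ sin(πx/1.6) e^{8.858t} (exponential growth at rate −λ₁ ≈ 8.858).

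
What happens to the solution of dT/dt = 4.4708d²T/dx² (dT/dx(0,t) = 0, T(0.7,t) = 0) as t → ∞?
T → 0. Heat escapes through the Dirichlet boundary.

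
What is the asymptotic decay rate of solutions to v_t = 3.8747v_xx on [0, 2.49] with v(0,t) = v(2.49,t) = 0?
Eigenvalues: λₙ = 3.8747n²π²/2.49².
First three modes:
  n=1: λ₁ = 3.8747π²/2.49² ≈ 6.168
  n=2: λ₂ = 15.4988π²/2.49² ≈ 24.672 (4× faster decay)
  n=3: λ₃ = 34.8723π²/2.49² ≈ 55.511 (9× faster decay)
As t → ∞, higher modes decay exponentially faster. The n=1 mode dominates: v ~ c₁ sin(πx/2.49) e^{-λ₁t}.
Decay rate: λ₁ = 3.8747π²/2.49² ≈ 6.168.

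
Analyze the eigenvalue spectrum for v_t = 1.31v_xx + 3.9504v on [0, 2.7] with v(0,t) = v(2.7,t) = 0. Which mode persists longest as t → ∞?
Eigenvalues: λₙ = 1.31n²π²/2.7² - 3.9504.
First three modes:
  n=1: λ₁ = 1.31π²/2.7² - 3.9504 ≈ -2.177
  n=2: λ₂ = 5.24π²/2.7² - 3.9504 ≈ 3.144
  n=3: λ₃ = 11.79π²/2.7² - 3.9504 ≈ 12.012
Since 1.31π²/2.7² ≈ 1.774 < 3.9504, λ₁ < 0.
The n=1 mode grows fastest (−λₙ is largest for n=1) → dominates.
Asymptotic: v ~ c₁ sin(πx/2.7) e^{2.177t} (exponential growth at rate −λ₁ ≈ 2.177).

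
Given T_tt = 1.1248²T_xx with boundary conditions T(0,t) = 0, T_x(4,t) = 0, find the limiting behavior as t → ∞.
T oscillates (no decay). Energy is conserved; the solution oscillates indefinitely as standing waves.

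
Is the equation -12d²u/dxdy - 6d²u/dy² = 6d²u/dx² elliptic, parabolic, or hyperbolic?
Rewriting in standard form: -6d²u/dx² - 12d²u/dxdy - 6d²u/dy² = 0. Computing B² - 4AC with A = -6, B = -12, C = -6: discriminant = 0 (zero). Answer: parabolic.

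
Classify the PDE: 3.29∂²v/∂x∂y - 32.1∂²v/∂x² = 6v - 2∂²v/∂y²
Rewriting in standard form: -32.1∂²v/∂x² + 3.29∂²v/∂x∂y + 2∂²v/∂y² - 6v = 0. A = -32.1, B = 3.29, C = 2. Discriminant B² - 4AC = 267.6241. Since 267.6241 > 0, hyperbolic.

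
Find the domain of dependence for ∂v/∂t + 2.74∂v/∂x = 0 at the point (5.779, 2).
A single point: x = 0.299. The characteristic through (5.779, 2) is x - 2.74t = const, so x = 5.779 - 2.74·2 = 0.299.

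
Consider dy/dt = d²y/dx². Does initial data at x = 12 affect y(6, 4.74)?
Yes, for any finite x. The heat equation has infinite propagation speed, so all initial data affects all points at any t > 0.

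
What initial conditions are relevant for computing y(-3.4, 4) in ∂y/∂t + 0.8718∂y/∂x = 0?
A single point: x = -6.8872. The characteristic through (-3.4, 4) is x - 0.8718t = const, so x = -3.4 - 0.8718·4 = -6.8872.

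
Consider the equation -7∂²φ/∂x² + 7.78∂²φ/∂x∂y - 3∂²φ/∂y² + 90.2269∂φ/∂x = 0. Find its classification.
Elliptic. (A = -7, B = 7.78, C = -3 gives B² - 4AC = -23.4716.)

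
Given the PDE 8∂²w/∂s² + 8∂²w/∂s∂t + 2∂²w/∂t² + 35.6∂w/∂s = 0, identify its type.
The second-order coefficients are A = 8, B = 8, C = 2. Since B² - 4AC = 0 = 0, this is a parabolic PDE.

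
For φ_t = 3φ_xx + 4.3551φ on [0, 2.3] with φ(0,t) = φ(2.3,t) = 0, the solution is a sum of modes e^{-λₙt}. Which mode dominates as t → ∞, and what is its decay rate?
Eigenvalues: λₙ = 3n²π²/2.3² - 4.3551.
First three modes:
  n=1: λ₁ = 3π²/2.3² - 4.3551 ≈ 1.242
  n=2: λ₂ = 12π²/2.3² - 4.3551 ≈ 18.033
  n=3: λ₃ = 27π²/2.3² - 4.3551 ≈ 46.019
Since 3π²/2.3² ≈ 5.597 > 4.3551, all λₙ > 0.
The n=1 mode decays slowest → dominates as t → ∞.
Asymptotic: φ ~ c₁ sin(πx/2.3) e^{-λ₁t} with decay rate λ₁ ≈ 1.242.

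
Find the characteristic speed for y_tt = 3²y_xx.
Speed = 3. Information travels along characteristics x = x₀ ± 3t.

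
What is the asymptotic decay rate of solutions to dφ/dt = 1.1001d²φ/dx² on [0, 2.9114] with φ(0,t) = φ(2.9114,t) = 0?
Eigenvalues: λₙ = 1.1001n²π²/2.9114².
First three modes:
  n=1: λ₁ = 1.1001π²/2.9114² ≈ 1.281
  n=2: λ₂ = 4.4004π²/2.9114² ≈ 5.124 (4× faster decay)
  n=3: λ₃ = 9.9009π²/2.9114² ≈ 11.528 (9× faster decay)
As t → ∞, higher modes decay exponentially faster. The n=1 mode dominates: φ ~ c₁ sin(πx/2.9114) e^{-λ₁t}.
Decay rate: λ₁ = 1.1001π²/2.9114² ≈ 1.281.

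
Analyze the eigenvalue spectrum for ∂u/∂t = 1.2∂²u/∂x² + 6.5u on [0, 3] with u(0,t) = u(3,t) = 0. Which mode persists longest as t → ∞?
Eigenvalues: λₙ = 1.2n²π²/3² - 6.5.
First three modes:
  n=1: λ₁ = 1.2π²/3² - 6.5 ≈ -5.184
  n=2: λ₂ = 4.8π²/3² - 6.5 ≈ -1.236
  n=3: λ₃ = 10.8π²/3² - 6.5 ≈ 5.344
Since 1.2π²/3² ≈ 1.316 < 6.5, λ₁ < 0.
The n=1 mode grows fastest (−λₙ is largest for n=1) → dominates.
Asymptotic: u ~ c₁ sin(πx/3) e^{5.184t} (exponential growth at rate −λ₁ ≈ 5.184).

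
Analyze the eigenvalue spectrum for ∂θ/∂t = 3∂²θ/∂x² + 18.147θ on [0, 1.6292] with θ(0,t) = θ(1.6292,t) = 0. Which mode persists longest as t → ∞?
Eigenvalues: λₙ = 3n²π²/1.6292² - 18.147.
First three modes:
  n=1: λ₁ = 3π²/1.6292² - 18.147 ≈ -6.992
  n=2: λ₂ = 12π²/1.6292² - 18.147 ≈ 26.473
  n=3: λ₃ = 27π²/1.6292² - 18.147 ≈ 82.249
Since 3π²/1.6292² ≈ 11.155 < 18.147, λ₁ < 0.
The n=1 mode grows fastest (−λₙ is largest for n=1) → dominates.
Asymptotic: θ ~ c₁ sin(πx/1.6292) e^{6.992t} (exponential growth at rate −λ₁ ≈ 6.992).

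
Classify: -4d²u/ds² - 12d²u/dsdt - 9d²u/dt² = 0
Parabolic (discriminant = 0).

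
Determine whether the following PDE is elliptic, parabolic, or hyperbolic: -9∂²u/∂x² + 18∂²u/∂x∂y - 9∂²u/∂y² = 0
Coefficients: A = -9, B = 18, C = -9. B² - 4AC = 0, which is zero, so the equation is parabolic.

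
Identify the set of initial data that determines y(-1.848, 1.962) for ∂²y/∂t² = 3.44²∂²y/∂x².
Domain of dependence: [-8.59728, 4.90128]. Signals travel at speed 3.44, so data within |x - -1.848| ≤ 3.44·1.962 = 6.74928 can reach the point.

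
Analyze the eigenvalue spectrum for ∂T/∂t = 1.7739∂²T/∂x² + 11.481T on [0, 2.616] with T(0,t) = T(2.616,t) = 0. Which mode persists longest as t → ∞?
Eigenvalues: λₙ = 1.7739n²π²/2.616² - 11.481.
First three modes:
  n=1: λ₁ = 1.7739π²/2.616² - 11.481 ≈ -8.923
  n=2: λ₂ = 7.0956π²/2.616² - 11.481 ≈ -1.248
  n=3: λ₃ = 15.9651π²/2.616² - 11.481 ≈ 11.544
Since 1.7739π²/2.616² ≈ 2.558 < 11.481, λ₁ < 0.
The n=1 mode grows fastest (−λₙ is largest for n=1) → dominates.
Asymptotic: T ~ c₁ sin(πx/2.616) e^{8.923t} (exponential growth at rate −λ₁ ≈ 8.923).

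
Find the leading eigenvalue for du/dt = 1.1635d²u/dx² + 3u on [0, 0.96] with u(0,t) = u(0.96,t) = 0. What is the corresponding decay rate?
Eigenvalues: λₙ = 1.1635n²π²/0.96² - 3.
First three modes:
  n=1: λ₁ = 1.1635π²/0.96² - 3 ≈ 9.46
  n=2: λ₂ = 4.654π²/0.96² - 3 ≈ 46.841
  n=3: λ₃ = 10.4715π²/0.96² - 3 ≈ 109.141
Since 1.1635π²/0.96² ≈ 12.46 > 3, all λₙ > 0.
The n=1 mode decays slowest → dominates as t → ∞.
Asymptotic: u ~ c₁ sin(πx/0.96) e^{-λ₁t} with decay rate λ₁ ≈ 9.46.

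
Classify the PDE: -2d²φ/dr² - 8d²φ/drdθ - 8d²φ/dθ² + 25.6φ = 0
A = -2, B = -8, C = -8. Discriminant B² - 4AC = 0. Since 0 = 0, parabolic.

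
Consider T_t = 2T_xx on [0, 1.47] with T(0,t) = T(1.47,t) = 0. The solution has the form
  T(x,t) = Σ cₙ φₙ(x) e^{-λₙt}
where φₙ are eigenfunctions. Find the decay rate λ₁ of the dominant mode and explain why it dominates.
Eigenvalues: λₙ = 2n²π²/1.47².
First three modes:
  n=1: λ₁ = 2π²/1.47² ≈ 9.135
  n=2: λ₂ = 8π²/1.47² ≈ 36.539 (4× faster decay)
  n=3: λ₃ = 18π²/1.47² ≈ 82.212 (9× faster decay)
As t → ∞, higher modes decay exponentially faster. The n=1 mode dominates: T ~ c₁ sin(πx/1.47) e^{-λ₁t}.
Decay rate: λ₁ = 2π²/1.47² ≈ 9.135.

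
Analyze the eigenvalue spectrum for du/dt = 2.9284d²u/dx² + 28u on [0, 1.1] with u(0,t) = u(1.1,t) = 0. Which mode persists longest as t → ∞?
Eigenvalues: λₙ = 2.9284n²π²/1.1² - 28.
First three modes:
  n=1: λ₁ = 2.9284π²/1.1² - 28 ≈ -4.114
  n=2: λ₂ = 11.7136π²/1.1² - 28 ≈ 67.544
  n=3: λ₃ = 26.3556π²/1.1² - 28 ≈ 186.975
Since 2.9284π²/1.1² ≈ 23.886 < 28, λ₁ < 0.
The n=1 mode grows fastest (−λₙ is largest for n=1) → dominates.
Asymptotic: u ~ c₁ sin(πx/1.1) e^{4.114t} (exponential growth at rate −λ₁ ≈ 4.114).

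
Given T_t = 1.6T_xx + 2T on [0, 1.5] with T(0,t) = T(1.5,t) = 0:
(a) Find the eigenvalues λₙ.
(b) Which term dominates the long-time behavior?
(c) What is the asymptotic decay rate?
Eigenvalues: λₙ = 1.6n²π²/1.5² - 2.
First three modes:
  n=1: λ₁ = 1.6π²/1.5² - 2 ≈ 5.018
  n=2: λ₂ = 6.4π²/1.5² - 2 ≈ 26.074
  n=3: λ₃ = 14.4π²/1.5² - 2 ≈ 61.165
Since 1.6π²/1.5² ≈ 7.018 > 2, all λₙ > 0.
The n=1 mode decays slowest → dominates as t → ∞.
Asymptotic: T ~ c₁ sin(πx/1.5) e^{-λ₁t} with decay rate λ₁ ≈ 5.018.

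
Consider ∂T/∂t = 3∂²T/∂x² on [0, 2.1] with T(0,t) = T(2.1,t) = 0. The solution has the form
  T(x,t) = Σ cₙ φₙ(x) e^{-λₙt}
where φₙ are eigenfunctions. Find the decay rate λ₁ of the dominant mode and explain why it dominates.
Eigenvalues: λₙ = 3n²π²/2.1².
First three modes:
  n=1: λ₁ = 3π²/2.1² ≈ 6.714
  n=2: λ₂ = 12π²/2.1² ≈ 26.856 (4× faster decay)
  n=3: λ₃ = 27π²/2.1² ≈ 60.426 (9× faster decay)
As t → ∞, higher modes decay exponentially faster. The n=1 mode dominates: T ~ c₁ sin(πx/2.1) e^{-λ₁t}.
Decay rate: λ₁ = 3π²/2.1² ≈ 6.714.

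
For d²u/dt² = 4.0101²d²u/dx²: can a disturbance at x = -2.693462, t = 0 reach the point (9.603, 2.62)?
No. The domain of dependence is [-0.903462, 20.109462], and -2.693462 is outside this interval.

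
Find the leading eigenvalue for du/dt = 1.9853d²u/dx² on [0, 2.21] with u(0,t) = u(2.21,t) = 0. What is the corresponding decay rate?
Eigenvalues: λₙ = 1.9853n²π²/2.21².
First three modes:
  n=1: λ₁ = 1.9853π²/2.21² ≈ 4.012
  n=2: λ₂ = 7.9412π²/2.21² ≈ 16.047 (4× faster decay)
  n=3: λ₃ = 17.8677π²/2.21² ≈ 36.106 (9× faster decay)
As t → ∞, higher modes decay exponentially faster. The n=1 mode dominates: u ~ c₁ sin(πx/2.21) e^{-λ₁t}.
Decay rate: λ₁ = 1.9853π²/2.21² ≈ 4.012.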